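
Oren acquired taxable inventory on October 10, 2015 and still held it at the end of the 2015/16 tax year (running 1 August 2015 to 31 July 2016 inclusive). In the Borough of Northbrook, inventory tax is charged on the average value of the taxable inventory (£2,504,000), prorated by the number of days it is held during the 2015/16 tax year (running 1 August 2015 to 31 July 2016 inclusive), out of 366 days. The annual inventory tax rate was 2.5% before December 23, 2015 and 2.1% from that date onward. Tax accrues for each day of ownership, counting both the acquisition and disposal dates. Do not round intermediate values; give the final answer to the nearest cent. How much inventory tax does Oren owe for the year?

October 10 – December 22, 2015: 74 days at 2.5% → £2,504,000 × 2.5% × 74/366 = £12,656.8306
December 23, 2015 – July 31, 2016: 222 days at 2.1% → £2,504,000 × 2.1% × 222/366 = £31,895.2131
Total = £44,552.0437

£44,552.04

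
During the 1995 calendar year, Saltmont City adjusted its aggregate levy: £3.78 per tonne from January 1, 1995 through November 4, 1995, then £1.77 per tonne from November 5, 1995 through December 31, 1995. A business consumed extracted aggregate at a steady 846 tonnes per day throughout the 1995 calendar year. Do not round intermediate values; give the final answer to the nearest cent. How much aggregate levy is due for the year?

January 1 – November 4, 1995: 308 days × 846 tonnes/day = 260,568 tonnes at £3.78/tonne → £984,947.04
November 5 – December 31, 1995: 57 days × 846 tonnes/day = 48,222 tonnes at £1.77/tonne → £85,352.94

£1,070,299.98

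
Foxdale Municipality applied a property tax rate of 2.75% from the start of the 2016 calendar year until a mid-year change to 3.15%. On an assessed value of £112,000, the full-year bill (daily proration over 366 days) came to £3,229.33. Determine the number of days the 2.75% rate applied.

Let d = days at the first rate; then 366 − d days at the second rate.
£112,000 × [2.75%·d + 3.15%·(366−d)] / 366 = £3,229.33
Solving gives d = 244, so the new rate took effect on September 1, 2016.

244 days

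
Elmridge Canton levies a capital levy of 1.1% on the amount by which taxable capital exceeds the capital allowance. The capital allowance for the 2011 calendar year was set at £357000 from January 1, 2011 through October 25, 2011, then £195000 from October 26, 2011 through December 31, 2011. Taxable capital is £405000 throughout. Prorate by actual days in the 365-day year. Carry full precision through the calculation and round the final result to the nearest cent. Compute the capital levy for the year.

£855.11

January 1 – October 25, 2011: 298 days, exemption £357000 → (£405000 − £357000) × 1.1% × 298/365 = £431.0795
October 26 – December 31, 2011: 67 days, exemption £195000 → (£405000 − £195000) × 1.1% × 67/365 = £424.0274
Total = £855.1068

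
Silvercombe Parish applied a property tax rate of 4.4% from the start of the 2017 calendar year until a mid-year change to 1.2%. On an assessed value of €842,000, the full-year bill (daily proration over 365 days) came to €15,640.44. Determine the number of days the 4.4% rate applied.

75 days

Let d = days at the first rate; then 365 − d days at the second rate.
€842,000 × [4.4%·d + 1.2%·(365−d)] / 365 = €15,640.44
Solving gives d = 75, so the new rate took effect on 17 March 2017.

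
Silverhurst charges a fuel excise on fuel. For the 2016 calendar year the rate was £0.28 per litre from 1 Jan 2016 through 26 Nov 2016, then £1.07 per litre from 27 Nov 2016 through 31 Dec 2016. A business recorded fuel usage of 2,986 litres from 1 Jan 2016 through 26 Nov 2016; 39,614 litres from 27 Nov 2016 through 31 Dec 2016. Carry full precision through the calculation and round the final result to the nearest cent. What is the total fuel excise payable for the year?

£43223.06

1 Jan – 26 Nov 2016: 2,986 litres at £0.28/litre → £836.08
27 Nov – 31 Dec 2016: 39,614 litres at £1.07/litre → £42386.98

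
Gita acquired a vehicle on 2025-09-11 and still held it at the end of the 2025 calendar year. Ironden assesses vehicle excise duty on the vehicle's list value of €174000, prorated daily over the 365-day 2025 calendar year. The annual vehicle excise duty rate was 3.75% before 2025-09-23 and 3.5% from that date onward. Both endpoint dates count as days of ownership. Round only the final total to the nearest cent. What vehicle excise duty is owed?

€1883.01

2025-09-11 to 2025-09-22: 12 days at 3.75% → €174000 × 3.75% × 12/365 = €214.5205
2025-09-23 to 2025-12-31: 100 days at 3.5% → €174000 × 3.5% × 100/365 = €1668.4932
Total = €1883.0137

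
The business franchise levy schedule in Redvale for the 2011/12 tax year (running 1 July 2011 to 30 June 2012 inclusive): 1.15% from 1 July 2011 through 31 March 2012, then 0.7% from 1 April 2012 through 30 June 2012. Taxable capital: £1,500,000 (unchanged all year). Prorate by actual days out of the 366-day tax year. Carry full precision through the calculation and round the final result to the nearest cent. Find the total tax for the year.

£15,571.72

1 July 2011 – 31 March 2012: 275 days at 1.15% → £1,500,000 × 1.15% × 275/366 = £12,961.0656
1 April – 30 June 2012: 91 days at 0.7% → £1,500,000 × 0.7% × 91/366 = £2,610.6557
Total = £15,571.7213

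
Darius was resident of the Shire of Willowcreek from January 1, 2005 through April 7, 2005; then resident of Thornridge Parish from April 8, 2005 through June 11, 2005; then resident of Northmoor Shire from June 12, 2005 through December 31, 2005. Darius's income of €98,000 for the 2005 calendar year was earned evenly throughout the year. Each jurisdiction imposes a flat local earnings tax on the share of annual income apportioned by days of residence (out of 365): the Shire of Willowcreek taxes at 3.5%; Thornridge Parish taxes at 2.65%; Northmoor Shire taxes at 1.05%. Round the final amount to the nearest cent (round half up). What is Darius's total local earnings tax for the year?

€1,946.31

The Shire of Willowcreek, January 1 – April 7, 2005: 97 days → €98,000 × 3.5% × 97/365 = €911.5342
Thornridge Parish, April 8 – June 11, 2005: 65 days → €98,000 × 2.65% × 65/365 = €462.4795
Northmoor Shire, June 12 – December 31, 2005: 203 days → €98,000 × 1.05% × 203/365 = €572.2932
Total = €1,946.3068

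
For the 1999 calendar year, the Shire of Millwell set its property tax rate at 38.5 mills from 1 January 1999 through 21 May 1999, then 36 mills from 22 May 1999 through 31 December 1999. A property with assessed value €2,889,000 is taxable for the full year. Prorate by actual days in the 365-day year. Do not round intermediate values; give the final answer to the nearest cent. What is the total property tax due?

€106,794.06

1 January – 21 May 1999: 141 days at 38.5 mills → €2,889,000 × 3.85% × 141/365 = €42,966.9493
22 May – 31 December 1999: 224 days at 36 mills → €2,889,000 × 3.6% × 224/365 = €63,827.1123
Total = €106,794.0616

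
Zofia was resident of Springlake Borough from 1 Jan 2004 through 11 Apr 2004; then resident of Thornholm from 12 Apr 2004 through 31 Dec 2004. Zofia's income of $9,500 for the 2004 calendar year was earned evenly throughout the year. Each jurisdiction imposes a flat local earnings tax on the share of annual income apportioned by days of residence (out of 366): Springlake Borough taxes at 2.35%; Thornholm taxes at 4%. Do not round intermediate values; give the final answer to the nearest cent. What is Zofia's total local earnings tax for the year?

$336.32

Springlake Borough, 1 Jan – 11 Apr 2004: 102 days → $9,500 × 2.35% × 102/366 = $62.2172
Thornholm, 12 Apr – 31 Dec 2004: 264 days → $9,500 × 4% × 264/366 = $274.0984
Total = $336.3156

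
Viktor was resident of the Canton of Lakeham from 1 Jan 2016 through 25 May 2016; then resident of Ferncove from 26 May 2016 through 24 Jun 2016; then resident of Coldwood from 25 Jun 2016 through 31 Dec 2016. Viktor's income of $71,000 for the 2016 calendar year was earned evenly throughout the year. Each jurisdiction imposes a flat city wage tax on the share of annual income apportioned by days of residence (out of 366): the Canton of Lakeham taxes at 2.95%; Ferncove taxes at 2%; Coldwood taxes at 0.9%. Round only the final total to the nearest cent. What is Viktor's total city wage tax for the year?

$1,283.63

The Canton of Lakeham, 1 Jan – 25 May 2016: 146 days → $71,000 × 2.95% × 146/366 = $835.5109
Ferncove, 26 May – 24 Jun 2016: 30 days → $71,000 × 2% × 30/366 = $116.3934
Coldwood, 25 Jun – 31 Dec 2016: 190 days → $71,000 × 0.9% × 190/366 = $331.7213
Total = $1,283.6257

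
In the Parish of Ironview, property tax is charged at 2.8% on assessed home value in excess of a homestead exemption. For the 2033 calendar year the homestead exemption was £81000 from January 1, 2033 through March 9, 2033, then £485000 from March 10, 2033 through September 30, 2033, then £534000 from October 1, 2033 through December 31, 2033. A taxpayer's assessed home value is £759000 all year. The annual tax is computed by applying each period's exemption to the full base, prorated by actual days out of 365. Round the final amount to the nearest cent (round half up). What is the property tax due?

£9433.62

January 1 – March 9, 2033: 68 days, exemption £81000 → (£759000 − £81000) × 2.8% × 68/365 = £3536.7452
March 10 – September 30, 2033: 205 days, exemption £485000 → (£759000 − £485000) × 2.8% × 205/365 = £4308.9315
October 1 – December 31, 2033: 92 days, exemption £534000 → (£759000 − £534000) × 2.8% × 92/365 = £1587.9452
Total = £9433.6219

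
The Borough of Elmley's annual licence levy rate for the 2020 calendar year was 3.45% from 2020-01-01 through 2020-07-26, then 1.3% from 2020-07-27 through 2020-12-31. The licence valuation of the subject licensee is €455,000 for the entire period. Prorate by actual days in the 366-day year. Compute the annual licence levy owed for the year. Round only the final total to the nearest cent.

2020-01-01 to 2020-07-26: 208 days at 3.45% → €455,000 × 3.45% × 208/366 = €8,920.9836
2020-07-27 to 2020-12-31: 158 days at 1.3% → €455,000 × 1.3% × 158/366 = €2,553.4699
Total = €11,474.4536

€11,474.45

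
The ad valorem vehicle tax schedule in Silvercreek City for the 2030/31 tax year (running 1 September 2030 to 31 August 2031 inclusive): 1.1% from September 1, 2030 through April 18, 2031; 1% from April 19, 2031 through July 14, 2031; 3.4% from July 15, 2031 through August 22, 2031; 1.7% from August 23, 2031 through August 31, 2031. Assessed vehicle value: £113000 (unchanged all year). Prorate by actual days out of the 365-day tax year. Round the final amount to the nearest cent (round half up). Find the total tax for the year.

September 1, 2030 – April 18, 2031: 230 days at 1.1% → £113000 × 1.1% × 230/365 = £783.2603
April 19 – July 14, 2031: 87 days at 1% → £113000 × 1% × 87/365 = £269.3425
July 15 – August 22, 2031: 39 days at 3.4% → £113000 × 3.4% × 39/365 = £410.5151
August 23 – August 31, 2031: 9 days at 1.7% → £113000 × 1.7% × 9/365 = £47.3671
Total = £1510.4849

£1510.48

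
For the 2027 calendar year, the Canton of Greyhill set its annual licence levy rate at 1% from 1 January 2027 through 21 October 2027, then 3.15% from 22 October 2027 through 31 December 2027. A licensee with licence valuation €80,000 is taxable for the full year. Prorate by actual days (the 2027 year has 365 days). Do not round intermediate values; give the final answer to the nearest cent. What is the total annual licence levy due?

€1,134.58

1 January – 21 October 2027: 294 days at 1% → €80,000 × 1% × 294/365 = €644.3836
22 October – 31 December 2027: 71 days at 3.15% → €80,000 × 3.15% × 71/365 = €490.1918
Total = €1,134.5753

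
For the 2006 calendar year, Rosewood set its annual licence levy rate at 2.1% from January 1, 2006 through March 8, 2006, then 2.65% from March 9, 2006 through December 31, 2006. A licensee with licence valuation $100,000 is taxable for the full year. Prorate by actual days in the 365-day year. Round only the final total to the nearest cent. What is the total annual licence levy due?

January 1 – March 8, 2006: 67 days at 2.1% → $100,000 × 2.1% × 67/365 = $385.4795
March 9 – December 31, 2006: 298 days at 2.65% → $100,000 × 2.65% × 298/365 = $2,163.5616
Total = $2,549.0411

$2,549.04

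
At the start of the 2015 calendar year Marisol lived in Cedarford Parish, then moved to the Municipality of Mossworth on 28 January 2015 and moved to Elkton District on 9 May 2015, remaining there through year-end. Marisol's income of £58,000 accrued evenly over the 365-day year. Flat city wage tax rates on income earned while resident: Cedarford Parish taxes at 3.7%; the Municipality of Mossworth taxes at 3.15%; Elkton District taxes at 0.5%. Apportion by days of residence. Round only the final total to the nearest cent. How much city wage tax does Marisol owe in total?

Cedarford Parish, 1 January – 27 January 2015: 27 days → £58,000 × 3.7% × 27/365 = £158.7452
The Municipality of Mossworth, 28 January – 8 May 2015: 101 days → £58,000 × 3.15% × 101/365 = £505.5534
Elkton District, 9 May – 31 December 2015: 237 days → £58,000 × 0.5% × 237/365 = £188.3014
Total = £852.6000

£852.60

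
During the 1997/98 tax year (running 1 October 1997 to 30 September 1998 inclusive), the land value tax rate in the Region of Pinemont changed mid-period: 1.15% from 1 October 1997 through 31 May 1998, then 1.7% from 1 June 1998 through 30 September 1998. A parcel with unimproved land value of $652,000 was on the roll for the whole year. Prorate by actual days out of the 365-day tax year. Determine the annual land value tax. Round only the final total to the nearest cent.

$8,696.61

1 October 1997 – 31 May 1998: 243 days at 1.15% → $652,000 × 1.15% × 243/365 = $4,991.8192
1 June – 30 September 1998: 122 days at 1.7% → $652,000 × 1.7% × 122/365 = $3,704.7890
Total = $8,696.6082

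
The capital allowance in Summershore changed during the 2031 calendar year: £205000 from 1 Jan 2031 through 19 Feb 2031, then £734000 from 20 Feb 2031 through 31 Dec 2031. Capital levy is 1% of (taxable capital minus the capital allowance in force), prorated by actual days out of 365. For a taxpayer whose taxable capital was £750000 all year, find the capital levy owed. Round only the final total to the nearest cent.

1 Jan – 19 Feb 2031: 50 days, exemption £205000 → (£750000 − £205000) × 1% × 50/365 = £746.5753
20 Feb – 31 Dec 2031: 315 days, exemption £734000 → (£750000 − £734000) × 1% × 315/365 = £138.0822
Total = £884.6575

£884.66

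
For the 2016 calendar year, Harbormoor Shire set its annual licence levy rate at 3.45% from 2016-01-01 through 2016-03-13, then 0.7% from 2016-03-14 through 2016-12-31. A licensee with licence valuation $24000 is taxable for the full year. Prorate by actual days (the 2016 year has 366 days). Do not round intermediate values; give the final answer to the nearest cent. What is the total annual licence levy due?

$299.64

2016-01-01 to 2016-03-13: 73 days at 3.45% → $24000 × 3.45% × 73/366 = $165.1475
2016-03-14 to 2016-12-31: 293 days at 0.7% → $24000 × 0.7% × 293/366 = $134.4918
Total = $299.6393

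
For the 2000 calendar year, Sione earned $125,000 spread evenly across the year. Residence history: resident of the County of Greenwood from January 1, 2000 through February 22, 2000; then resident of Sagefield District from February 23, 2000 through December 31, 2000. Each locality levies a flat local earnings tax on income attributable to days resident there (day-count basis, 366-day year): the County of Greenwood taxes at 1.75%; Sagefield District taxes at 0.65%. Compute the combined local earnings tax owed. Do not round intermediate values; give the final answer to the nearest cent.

The County of Greenwood, January 1 – February 22, 2000: 53 days → $125,000 × 1.75% × 53/366 = $316.7691
Sagefield District, February 23 – December 31, 2000: 313 days → $125,000 × 0.65% × 313/366 = $694.8429
Total = $1,011.6120

$1,011.61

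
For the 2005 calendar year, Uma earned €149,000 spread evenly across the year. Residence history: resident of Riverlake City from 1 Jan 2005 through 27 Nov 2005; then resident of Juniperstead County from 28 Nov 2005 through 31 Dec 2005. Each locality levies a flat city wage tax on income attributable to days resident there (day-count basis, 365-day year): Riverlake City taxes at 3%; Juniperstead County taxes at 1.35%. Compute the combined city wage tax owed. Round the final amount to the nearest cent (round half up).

Riverlake City, 1 Jan – 27 Nov 2005: 331 days → €149,000 × 3% × 331/365 = €4,053.6164
Juniperstead County, 28 Nov – 31 Dec 2005: 34 days → €149,000 × 1.35% × 34/365 = €187.3726
Total = €4,240.9890

€4,240.99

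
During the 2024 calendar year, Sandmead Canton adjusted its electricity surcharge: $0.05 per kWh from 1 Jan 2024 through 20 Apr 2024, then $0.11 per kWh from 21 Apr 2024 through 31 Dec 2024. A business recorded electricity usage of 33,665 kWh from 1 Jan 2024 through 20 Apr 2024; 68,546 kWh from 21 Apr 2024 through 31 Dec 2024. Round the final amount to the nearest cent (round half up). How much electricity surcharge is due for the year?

1 Jan – 20 Apr 2024: 33,665 kWh at $0.05/kWh → $1,683.25
21 Apr – 31 Dec 2024: 68,546 kWh at $0.11/kWh → $7,540.06

$9,223.31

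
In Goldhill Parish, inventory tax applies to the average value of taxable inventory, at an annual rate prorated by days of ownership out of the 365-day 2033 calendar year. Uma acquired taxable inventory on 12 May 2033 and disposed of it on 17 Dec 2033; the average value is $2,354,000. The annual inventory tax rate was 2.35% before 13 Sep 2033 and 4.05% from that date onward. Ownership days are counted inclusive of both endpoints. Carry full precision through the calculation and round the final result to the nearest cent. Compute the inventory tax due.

$43,868.24

12 May – 12 Sep 2033: 124 days at 2.35% → $2,354,000 × 2.35% × 124/365 = $18,793.3041
13 Sep – 17 Dec 2033: 96 days at 4.05% → $2,354,000 × 4.05% × 96/365 = $25,074.9370
Total = $43,868.2411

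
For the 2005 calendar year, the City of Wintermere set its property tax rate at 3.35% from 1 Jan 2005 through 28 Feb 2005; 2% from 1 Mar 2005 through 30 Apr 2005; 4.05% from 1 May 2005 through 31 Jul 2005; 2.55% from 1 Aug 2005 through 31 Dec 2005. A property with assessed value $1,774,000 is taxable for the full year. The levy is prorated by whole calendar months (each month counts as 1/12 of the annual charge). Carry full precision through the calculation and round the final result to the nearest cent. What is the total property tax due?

1 Jan – 28 Feb 2005: 2 months at 3.35% → $1,774,000 × 3.35% × 2/12 = $9,904.8333
1 Mar – 30 Apr 2005: 2 months at 2% → $1,774,000 × 2% × 2/12 = $5,913.3333
1 May – 31 Jul 2005: 3 months at 4.05% → $1,774,000 × 4.05% × 3/12 = $17,961.7500
1 Aug – 31 Dec 2005: 5 months at 2.55% → $1,774,000 × 2.55% × 5/12 = $18,848.7500
Total = $52,628.6667

$52,628.67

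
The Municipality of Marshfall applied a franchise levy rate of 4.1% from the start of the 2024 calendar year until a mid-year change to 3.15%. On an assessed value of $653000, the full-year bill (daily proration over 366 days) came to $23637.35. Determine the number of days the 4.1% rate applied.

181 days

Let d = days at the first rate; then 366 − d days at the second rate.
$653000 × [4.1%·d + 3.15%·(366−d)] / 366 = $23637.35
Solving gives d = 181, so the new rate took effect on June 30, 2024.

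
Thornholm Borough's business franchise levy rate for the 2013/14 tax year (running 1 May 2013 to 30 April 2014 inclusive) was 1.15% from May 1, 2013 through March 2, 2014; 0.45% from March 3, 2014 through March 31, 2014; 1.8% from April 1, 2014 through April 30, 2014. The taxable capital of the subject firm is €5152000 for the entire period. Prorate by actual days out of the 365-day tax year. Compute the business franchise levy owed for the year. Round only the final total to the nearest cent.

€59135.08

May 1, 2013 – March 2, 2014: 306 days at 1.15% → €5152000 × 1.15% × 306/365 = €49670.9260
March 3 – March 31, 2014: 29 days at 0.45% → €5152000 × 0.45% × 29/365 = €1842.0164
April 1 – April 30, 2014: 30 days at 1.8% → €5152000 × 1.8% × 30/365 = €7622.1370
Total = €59135.0795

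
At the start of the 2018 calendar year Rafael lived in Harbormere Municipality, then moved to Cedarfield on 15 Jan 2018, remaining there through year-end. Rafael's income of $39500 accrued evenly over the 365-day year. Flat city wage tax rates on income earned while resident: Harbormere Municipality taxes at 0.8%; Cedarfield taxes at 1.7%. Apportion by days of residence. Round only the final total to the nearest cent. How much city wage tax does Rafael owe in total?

Harbormere Municipality, 1 Jan – 14 Jan 2018: 14 days → $39500 × 0.8% × 14/365 = $12.1205
Cedarfield, 15 Jan – 31 Dec 2018: 351 days → $39500 × 1.7% × 351/365 = $645.7438
Total = $657.8644

$657.86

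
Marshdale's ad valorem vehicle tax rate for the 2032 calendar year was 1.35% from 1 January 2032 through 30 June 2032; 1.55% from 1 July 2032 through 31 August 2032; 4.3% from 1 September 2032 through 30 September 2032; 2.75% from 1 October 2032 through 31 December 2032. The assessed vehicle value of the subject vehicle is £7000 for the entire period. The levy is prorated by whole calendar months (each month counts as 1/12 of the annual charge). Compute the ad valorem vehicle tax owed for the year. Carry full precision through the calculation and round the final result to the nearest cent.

£138.54

1 January – 30 June 2032: 6 months at 1.35% → £7000 × 1.35% × 6/12 = £47.2500
1 July – 31 August 2032: 2 months at 1.55% → £7000 × 1.55% × 2/12 = £18.0833
1 September – 30 September 2032: 1 month at 4.3% → £7000 × 4.3% × 1/12 = £25.0833
1 October – 31 December 2032: 3 months at 2.75% → £7000 × 2.75% × 3/12 = £48.1250
Total = £138.5417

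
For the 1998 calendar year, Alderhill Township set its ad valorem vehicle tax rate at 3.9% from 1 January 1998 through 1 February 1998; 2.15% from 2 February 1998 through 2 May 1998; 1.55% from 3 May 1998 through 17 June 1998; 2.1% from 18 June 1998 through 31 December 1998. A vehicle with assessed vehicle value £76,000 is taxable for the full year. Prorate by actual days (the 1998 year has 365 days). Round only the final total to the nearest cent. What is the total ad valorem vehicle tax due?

£1,672.62

1 January – 1 February 1998: 32 days at 3.9% → £76,000 × 3.9% × 32/365 = £259.8575
2 February – 2 May 1998: 90 days at 2.15% → £76,000 × 2.15% × 90/365 = £402.9041
3 May – 17 June 1998: 46 days at 1.55% → £76,000 × 1.55% × 46/365 = £148.4603
18 June – 31 December 1998: 197 days at 2.1% → £76,000 × 2.1% × 197/365 = £861.4027
Total = £1,672.6247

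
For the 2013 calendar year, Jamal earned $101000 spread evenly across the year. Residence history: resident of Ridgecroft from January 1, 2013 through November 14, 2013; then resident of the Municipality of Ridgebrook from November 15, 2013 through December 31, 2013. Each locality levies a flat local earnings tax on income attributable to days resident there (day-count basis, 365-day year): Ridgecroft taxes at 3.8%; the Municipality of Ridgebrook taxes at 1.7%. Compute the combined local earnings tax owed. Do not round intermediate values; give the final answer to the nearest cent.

Ridgecroft, January 1 – November 14, 2013: 318 days → $101000 × 3.8% × 318/365 = $3343.7918
The Municipality of Ridgebrook, November 15 – December 31, 2013: 47 days → $101000 × 1.7% × 47/365 = $221.0932
Total = $3564.8849

$3564.88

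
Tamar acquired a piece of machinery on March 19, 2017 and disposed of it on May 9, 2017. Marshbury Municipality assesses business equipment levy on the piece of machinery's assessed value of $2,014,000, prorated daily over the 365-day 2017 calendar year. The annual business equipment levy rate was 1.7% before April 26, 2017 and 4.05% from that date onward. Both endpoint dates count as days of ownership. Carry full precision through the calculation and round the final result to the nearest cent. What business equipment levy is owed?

$6,693.10

March 19 – April 25, 2017: 38 days at 1.7% → $2,014,000 × 1.7% × 38/365 = $3,564.5041
April 26 – May 9, 2017: 14 days at 4.05% → $2,014,000 × 4.05% × 14/365 = $3,128.5973
Total = $6,693.1014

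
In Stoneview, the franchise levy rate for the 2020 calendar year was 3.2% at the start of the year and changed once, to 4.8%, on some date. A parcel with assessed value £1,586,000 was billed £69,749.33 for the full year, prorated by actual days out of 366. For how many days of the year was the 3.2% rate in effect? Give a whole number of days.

92 days

Let d = days at the first rate; then 366 − d days at the second rate.
£1,586,000 × [3.2%·d + 4.8%·(366−d)] / 366 = £69,749.33
Solving gives d = 92, so the new rate took effect on 2 Apr 2020.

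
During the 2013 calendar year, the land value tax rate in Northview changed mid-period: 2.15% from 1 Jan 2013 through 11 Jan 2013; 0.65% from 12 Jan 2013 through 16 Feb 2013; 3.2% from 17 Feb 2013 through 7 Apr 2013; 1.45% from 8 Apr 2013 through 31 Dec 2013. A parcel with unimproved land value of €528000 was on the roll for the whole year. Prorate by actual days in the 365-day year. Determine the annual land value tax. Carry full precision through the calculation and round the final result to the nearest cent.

1 Jan – 11 Jan 2013: 11 days at 2.15% → €528000 × 2.15% × 11/365 = €342.1151
12 Jan – 16 Feb 2013: 36 days at 0.65% → €528000 × 0.65% × 36/365 = €338.4986
17 Feb – 7 Apr 2013: 50 days at 3.2% → €528000 × 3.2% × 50/365 = €2314.5205
8 Apr – 31 Dec 2013: 268 days at 1.45% → €528000 × 1.45% × 268/365 = €5621.3918
Total = €8616.5260

€8616.53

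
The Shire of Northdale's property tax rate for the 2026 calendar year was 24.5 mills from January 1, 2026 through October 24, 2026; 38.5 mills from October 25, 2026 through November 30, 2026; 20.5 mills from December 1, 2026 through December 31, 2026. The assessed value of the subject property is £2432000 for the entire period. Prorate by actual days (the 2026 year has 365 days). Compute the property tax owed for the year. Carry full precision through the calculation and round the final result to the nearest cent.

January 1 – October 24, 2026: 297 days at 24.5 mills → £2432000 × 2.45% × 297/365 = £48483.4192
October 25 – November 30, 2026: 37 days at 38.5 mills → £2432000 × 3.85% × 37/365 = £9491.4630
December 1 – December 31, 2026: 31 days at 20.5 mills → £2432000 × 2.05% × 31/365 = £4234.3452
Total = £62209.2274

£62209.23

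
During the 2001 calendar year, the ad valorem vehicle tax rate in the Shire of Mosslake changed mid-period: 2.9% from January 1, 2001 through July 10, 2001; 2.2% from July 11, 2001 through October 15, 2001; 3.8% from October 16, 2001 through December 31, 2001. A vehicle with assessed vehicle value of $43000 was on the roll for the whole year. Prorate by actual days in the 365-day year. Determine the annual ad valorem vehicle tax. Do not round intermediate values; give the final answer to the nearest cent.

$1248.65

January 1 – July 10, 2001: 191 days at 2.9% → $43000 × 2.9% × 191/365 = $652.5397
July 11 – October 15, 2001: 97 days at 2.2% → $43000 × 2.2% × 97/365 = $251.4027
October 16 – December 31, 2001: 77 days at 3.8% → $43000 × 3.8% × 77/365 = $344.7068
Total = $1248.6493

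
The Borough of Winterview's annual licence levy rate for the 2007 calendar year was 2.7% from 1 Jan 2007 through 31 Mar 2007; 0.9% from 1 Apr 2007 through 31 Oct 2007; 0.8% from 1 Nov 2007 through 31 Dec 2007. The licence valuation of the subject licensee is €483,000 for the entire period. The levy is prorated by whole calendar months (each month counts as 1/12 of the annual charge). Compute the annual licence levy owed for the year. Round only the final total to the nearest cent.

1 Jan – 31 Mar 2007: 3 months at 2.7% → €483,000 × 2.7% × 3/12 = €3,260.2500
1 Apr – 31 Oct 2007: 7 months at 0.9% → €483,000 × 0.9% × 7/12 = €2,535.7500
1 Nov – 31 Dec 2007: 2 months at 0.8% → €483,000 × 0.8% × 2/12 = €644.0000
Total = €6,440.0000

€6,440.00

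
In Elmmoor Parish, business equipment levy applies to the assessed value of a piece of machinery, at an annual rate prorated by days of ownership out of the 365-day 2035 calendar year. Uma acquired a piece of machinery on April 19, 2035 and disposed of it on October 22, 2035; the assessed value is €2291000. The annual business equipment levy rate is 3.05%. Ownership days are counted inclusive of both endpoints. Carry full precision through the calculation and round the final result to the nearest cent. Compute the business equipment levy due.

€35799.23

Days held (April 19 – October 22, 2035): 187 out of 365
Tax = €2291000 × 3.05% × 187/365 = €35799.2288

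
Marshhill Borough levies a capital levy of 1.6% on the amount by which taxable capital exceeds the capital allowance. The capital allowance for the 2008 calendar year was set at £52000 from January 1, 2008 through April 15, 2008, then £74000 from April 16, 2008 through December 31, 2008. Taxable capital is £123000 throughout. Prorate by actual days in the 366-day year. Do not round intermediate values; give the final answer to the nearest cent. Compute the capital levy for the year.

January 1 – April 15, 2008: 106 days, exemption £52000 → (£123000 − £52000) × 1.6% × 106/366 = £329.0055
April 16 – December 31, 2008: 260 days, exemption £74000 → (£123000 − £74000) × 1.6% × 260/366 = £556.9399
Total = £885.9454

£885.95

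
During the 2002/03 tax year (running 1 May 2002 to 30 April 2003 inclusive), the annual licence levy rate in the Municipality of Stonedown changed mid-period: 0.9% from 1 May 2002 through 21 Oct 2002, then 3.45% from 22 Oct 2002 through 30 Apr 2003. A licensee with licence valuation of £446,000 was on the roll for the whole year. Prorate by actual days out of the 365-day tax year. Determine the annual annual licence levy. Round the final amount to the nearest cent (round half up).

1 May – 21 Oct 2002: 174 days at 0.9% → £446,000 × 0.9% × 174/365 = £1,913.5233
22 Oct 2002 – 30 Apr 2003: 191 days at 3.45% → £446,000 × 3.45% × 191/365 = £8,051.8274
Total = £9,965.3507

£9,965.35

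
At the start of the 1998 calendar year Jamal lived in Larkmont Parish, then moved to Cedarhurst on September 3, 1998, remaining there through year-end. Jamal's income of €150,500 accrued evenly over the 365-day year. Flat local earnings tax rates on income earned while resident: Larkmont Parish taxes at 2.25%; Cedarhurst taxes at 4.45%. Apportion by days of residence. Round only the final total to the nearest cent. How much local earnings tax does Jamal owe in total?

Larkmont Parish, January 1 – September 2, 1998: 245 days → €150,500 × 2.25% × 245/365 = €2,272.9623
Cedarhurst, September 3 – December 31, 1998: 120 days → €150,500 × 4.45% × 120/365 = €2,201.8356
Total = €4,474.7979

€4,474.80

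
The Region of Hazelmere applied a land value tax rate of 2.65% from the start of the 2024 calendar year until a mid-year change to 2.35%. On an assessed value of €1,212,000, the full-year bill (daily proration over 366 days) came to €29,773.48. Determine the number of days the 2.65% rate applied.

Let d = days at the first rate; then 366 − d days at the second rate.
€1,212,000 × [2.65%·d + 2.35%·(366−d)] / 366 = €29,773.48
Solving gives d = 130, so the new rate took effect on May 10, 2024.

130 days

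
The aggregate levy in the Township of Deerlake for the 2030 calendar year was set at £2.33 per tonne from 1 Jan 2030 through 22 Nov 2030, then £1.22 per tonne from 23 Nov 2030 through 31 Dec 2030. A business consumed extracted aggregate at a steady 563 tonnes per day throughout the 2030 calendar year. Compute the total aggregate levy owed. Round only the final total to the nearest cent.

£454431.08

1 Jan – 22 Nov 2030: 326 days × 563 tonnes/day = 183,538 tonnes at £2.33/tonne → £427643.54
23 Nov – 31 Dec 2030: 39 days × 563 tonnes/day = 21,957 tonnes at £1.22/tonne → £26787.54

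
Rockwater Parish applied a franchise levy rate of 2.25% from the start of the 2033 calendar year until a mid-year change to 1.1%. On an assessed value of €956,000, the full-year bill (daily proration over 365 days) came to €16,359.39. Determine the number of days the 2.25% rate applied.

194 days

Let d = days at the first rate; then 365 − d days at the second rate.
€956,000 × [2.25%·d + 1.1%·(365−d)] / 365 = €16,359.39
Solving gives d = 194, so the new rate took effect on July 14, 2033.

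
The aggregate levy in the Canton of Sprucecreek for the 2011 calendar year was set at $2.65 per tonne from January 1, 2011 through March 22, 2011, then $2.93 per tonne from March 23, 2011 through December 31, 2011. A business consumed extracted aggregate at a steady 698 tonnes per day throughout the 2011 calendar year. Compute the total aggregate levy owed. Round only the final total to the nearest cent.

$730,645.46

January 1 – March 22, 2011: 81 days × 698 tonnes/day = 56,538 tonnes at $2.65/tonne → $149,825.70
March 23 – December 31, 2011: 284 days × 698 tonnes/day = 198,232 tonnes at $2.93/tonne → $580,819.76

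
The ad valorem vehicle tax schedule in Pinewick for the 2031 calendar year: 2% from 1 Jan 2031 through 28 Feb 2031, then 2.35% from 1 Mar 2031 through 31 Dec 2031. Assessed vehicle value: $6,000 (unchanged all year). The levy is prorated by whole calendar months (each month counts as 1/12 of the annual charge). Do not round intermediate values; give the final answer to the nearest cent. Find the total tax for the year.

$137.50

1 Jan – 28 Feb 2031: 2 months at 2% → $6,000 × 2% × 2/12 = $20.0000
1 Mar – 31 Dec 2031: 10 months at 2.35% → $6,000 × 2.35% × 10/12 = $117.5000
Total = $137.5000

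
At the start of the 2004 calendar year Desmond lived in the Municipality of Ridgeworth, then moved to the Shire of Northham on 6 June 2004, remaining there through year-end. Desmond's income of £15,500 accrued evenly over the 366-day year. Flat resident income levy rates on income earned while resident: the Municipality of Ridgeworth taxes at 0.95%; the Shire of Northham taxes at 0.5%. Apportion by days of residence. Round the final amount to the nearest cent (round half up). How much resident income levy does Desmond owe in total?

The Municipality of Ridgeworth, 1 January – 5 June 2004: 157 days → £15,500 × 0.95% × 157/366 = £63.1646
The Shire of Northham, 6 June – 31 December 2004: 209 days → £15,500 × 0.5% × 209/366 = £44.2555
Total = £107.4201

£107.42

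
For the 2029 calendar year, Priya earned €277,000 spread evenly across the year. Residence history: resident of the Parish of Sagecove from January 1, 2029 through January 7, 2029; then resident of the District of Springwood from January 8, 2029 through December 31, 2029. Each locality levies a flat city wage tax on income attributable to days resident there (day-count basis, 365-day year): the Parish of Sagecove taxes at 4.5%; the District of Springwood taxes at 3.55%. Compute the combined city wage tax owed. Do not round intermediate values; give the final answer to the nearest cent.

The Parish of Sagecove, January 1 – January 7, 2029: 7 days → €277,000 × 4.5% × 7/365 = €239.0548
The District of Springwood, January 8 – December 31, 2029: 358 days → €277,000 × 3.55% × 358/365 = €9,644.9123
Total = €9,883.9671

€9,883.97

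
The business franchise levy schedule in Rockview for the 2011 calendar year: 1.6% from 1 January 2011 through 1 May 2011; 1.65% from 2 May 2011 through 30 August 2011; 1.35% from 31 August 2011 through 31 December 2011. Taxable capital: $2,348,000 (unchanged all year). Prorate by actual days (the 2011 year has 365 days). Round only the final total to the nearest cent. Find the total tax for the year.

$35,979.08

1 January – 1 May 2011: 121 days at 1.6% → $2,348,000 × 1.6% × 121/365 = $12,454.0493
2 May – 30 August 2011: 121 days at 1.65% → $2,348,000 × 1.65% × 121/365 = $12,843.2384
31 August – 31 December 2011: 123 days at 1.35% → $2,348,000 × 1.35% × 123/365 = $10,681.7918
Total = $35,979.0795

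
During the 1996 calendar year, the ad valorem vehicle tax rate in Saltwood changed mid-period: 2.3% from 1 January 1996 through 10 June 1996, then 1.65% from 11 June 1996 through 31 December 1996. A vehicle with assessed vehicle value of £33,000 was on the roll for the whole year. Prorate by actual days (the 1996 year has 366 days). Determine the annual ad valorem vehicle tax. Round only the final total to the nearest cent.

£639.44

1 January – 10 June 1996: 162 days at 2.3% → £33,000 × 2.3% × 162/366 = £335.9508
11 June – 31 December 1996: 204 days at 1.65% → £33,000 × 1.65% × 204/366 = £303.4918
Total = £639.4426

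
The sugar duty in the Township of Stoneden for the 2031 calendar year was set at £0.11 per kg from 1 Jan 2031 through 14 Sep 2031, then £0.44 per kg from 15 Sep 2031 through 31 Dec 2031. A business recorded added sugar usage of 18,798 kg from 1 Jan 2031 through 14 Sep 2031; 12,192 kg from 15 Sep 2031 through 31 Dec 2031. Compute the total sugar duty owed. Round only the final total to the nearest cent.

£7,432.26

1 Jan – 14 Sep 2031: 18,798 kg at £0.11/kg → £2,067.78
15 Sep – 31 Dec 2031: 12,192 kg at £0.44/kg → £5,364.48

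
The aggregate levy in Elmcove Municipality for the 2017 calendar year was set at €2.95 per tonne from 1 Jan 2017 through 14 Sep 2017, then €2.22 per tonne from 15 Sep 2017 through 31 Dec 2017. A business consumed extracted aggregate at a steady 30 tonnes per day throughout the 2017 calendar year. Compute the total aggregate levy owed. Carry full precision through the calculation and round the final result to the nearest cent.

€29937.30

1 Jan – 14 Sep 2017: 257 days × 30 tonnes/day = 7,710 tonnes at €2.95/tonne → €22744.50
15 Sep – 31 Dec 2017: 108 days × 30 tonnes/day = 3,240 tonnes at €2.22/tonne → €7192.80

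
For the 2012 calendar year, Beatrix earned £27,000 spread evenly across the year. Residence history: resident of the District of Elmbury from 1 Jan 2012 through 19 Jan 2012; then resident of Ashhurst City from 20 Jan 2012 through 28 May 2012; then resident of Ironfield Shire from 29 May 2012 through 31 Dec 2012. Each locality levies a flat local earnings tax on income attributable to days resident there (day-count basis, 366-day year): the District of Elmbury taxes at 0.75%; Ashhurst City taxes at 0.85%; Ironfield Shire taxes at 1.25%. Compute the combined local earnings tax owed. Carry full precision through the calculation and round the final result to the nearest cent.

£292.13

The District of Elmbury, 1 Jan – 19 Jan 2012: 19 days → £27,000 × 0.75% × 19/366 = £10.5123
Ashhurst City, 20 Jan – 28 May 2012: 130 days → £27,000 × 0.85% × 130/366 = £81.5164
Ironfield Shire, 29 May – 31 Dec 2012: 217 days → £27,000 × 1.25% × 217/366 = £200.1025
Total = £292.1311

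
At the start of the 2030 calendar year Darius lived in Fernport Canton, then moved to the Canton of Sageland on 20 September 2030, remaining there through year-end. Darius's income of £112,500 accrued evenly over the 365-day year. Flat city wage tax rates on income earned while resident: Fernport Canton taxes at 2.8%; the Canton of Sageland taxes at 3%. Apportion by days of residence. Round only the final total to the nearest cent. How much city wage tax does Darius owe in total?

£3,213.49

Fernport Canton, 1 January – 19 September 2030: 262 days → £112,500 × 2.8% × 262/365 = £2,261.0959
The Canton of Sageland, 20 September – 31 December 2030: 103 days → £112,500 × 3% × 103/365 = £952.3973
Total = £3,213.4932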